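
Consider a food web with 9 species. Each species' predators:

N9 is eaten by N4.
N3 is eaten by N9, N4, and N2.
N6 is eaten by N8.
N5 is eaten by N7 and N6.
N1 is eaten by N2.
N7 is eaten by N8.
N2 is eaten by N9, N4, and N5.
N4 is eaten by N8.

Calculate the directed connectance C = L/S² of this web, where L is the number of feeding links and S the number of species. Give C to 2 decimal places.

The web has S = 9 species and L = 13 feeding links.
C = L / S² = 13 / 81 = 0.1605 ≈ 0.16.

C = 0.16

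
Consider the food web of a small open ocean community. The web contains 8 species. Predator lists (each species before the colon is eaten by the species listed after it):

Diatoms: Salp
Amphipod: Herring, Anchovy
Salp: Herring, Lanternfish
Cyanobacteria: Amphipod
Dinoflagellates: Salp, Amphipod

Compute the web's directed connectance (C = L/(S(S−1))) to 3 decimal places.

The web has S = 8 species and L = 8 feeding links.
C = L / (S(S−1)) = 8 / 56 = 0.1429 ≈ 0.143.

C = 0.143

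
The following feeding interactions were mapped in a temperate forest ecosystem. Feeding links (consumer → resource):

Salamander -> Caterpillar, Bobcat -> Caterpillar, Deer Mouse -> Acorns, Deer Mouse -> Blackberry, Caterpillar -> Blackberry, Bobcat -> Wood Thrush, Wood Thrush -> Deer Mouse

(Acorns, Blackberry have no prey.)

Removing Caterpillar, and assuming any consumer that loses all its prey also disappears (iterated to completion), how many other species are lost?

Remove Caterpillar.
Round 1: Salamander (all prey gone) → extinct.
No further losses. Total secondary extinctions: 1.

1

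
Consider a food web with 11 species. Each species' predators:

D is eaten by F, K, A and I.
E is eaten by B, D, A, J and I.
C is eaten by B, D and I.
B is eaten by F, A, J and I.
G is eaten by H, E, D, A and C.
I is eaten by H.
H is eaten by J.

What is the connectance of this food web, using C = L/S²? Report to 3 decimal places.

The web has S = 11 species and L = 23 feeding links.
C = L / S² = 23 / 121 = 0.1901 ≈ 0.190.

C = 0.190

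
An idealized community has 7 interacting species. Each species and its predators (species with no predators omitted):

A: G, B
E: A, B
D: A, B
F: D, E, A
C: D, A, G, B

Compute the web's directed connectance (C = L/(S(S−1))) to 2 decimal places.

C = 0.31

The web has S = 7 species and L = 13 feeding links.
C = L / (S(S−1)) = 13 / 42 = 0.3095 ≈ 0.31.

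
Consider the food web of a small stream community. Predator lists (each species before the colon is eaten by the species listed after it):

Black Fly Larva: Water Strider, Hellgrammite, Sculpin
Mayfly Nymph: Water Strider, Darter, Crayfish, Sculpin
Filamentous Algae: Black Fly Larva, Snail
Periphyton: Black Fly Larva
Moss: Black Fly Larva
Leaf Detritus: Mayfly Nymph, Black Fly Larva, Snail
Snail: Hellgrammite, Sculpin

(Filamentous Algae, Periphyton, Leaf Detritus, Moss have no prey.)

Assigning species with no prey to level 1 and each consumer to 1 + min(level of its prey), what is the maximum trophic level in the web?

Basal resources (level 1): Filamentous Algae, Periphyton, Leaf Detritus, Moss.
Following each consumer down to its lowest-level prey: Leaf Detritus → Mayfly Nymph → Sculpin (levels 1 through 3).
All prey of Sculpin (Mayfly Nymph 2, Black Fly Larva 2, Snail 2) are at level 2 or above, so Sculpin is at level 1 + 2 = 3.
Every consumer has at least one prey at level 2 or below, so none exceeds level 3.

3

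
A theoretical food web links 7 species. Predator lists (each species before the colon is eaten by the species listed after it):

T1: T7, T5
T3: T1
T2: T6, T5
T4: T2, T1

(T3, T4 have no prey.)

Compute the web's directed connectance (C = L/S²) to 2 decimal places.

The web has S = 7 species and L = 7 feeding links.
C = L / S² = 7 / 49 = 0.1429 ≈ 0.14.

C = 0.14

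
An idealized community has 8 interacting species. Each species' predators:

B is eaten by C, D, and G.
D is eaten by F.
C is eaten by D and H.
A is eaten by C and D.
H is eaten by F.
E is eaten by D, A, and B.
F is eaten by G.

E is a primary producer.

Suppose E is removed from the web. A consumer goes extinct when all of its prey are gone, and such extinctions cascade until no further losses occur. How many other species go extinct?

Remove E.
Round 1: A (all prey gone), B (all prey gone) → extinct.
Round 2: C (all prey gone) → extinct.
Round 3: H (all prey gone), D (all prey gone) → extinct.
Round 4: F (all prey gone) → extinct.
Round 5: G (all prey gone) → extinct.
No further losses. Total secondary extinctions: 7.

7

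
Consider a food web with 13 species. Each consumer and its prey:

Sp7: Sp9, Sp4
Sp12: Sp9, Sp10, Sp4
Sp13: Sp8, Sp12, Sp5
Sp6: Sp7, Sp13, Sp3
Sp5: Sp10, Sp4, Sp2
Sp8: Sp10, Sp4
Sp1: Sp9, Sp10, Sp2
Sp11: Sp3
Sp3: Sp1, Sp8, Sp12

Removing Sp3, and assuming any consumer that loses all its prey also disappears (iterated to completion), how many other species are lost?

1

Remove Sp3.
Round 1: Sp11 (all prey gone) → extinct.
No further losses. Total secondary extinctions: 1.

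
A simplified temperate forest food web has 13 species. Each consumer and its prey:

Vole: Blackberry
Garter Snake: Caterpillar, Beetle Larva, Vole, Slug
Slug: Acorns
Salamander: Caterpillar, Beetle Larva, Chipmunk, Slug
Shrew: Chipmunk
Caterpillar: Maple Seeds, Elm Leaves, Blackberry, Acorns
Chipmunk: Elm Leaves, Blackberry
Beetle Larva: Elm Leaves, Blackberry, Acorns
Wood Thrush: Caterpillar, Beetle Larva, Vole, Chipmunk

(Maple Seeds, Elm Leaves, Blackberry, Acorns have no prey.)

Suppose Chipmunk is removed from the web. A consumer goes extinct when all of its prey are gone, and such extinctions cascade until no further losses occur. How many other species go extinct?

1

Remove Chipmunk.
Round 1: Shrew (all prey gone) → extinct.
No further losses. Total secondary extinctions: 1.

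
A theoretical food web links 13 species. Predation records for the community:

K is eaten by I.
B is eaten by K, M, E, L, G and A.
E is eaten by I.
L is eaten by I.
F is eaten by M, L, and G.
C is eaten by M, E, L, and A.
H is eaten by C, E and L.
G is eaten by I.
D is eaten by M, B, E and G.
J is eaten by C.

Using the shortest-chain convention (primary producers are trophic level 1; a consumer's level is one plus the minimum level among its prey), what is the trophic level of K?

Trophic level 3

D is a producer → level 1.
B eats D → level 2.
K eats B → level 3.
No prey of K is below level 2, so 3 is the minimum.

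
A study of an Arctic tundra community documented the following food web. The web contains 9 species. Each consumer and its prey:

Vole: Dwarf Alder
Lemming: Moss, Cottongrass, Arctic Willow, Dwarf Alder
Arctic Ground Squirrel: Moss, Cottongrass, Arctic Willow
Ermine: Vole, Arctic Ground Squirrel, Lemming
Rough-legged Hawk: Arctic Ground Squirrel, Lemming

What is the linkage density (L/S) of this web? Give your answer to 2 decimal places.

L/S = 1.44

There are L = 13 links among S = 9 species.
L/S = 13/9 = 1.4444 ≈ 1.44.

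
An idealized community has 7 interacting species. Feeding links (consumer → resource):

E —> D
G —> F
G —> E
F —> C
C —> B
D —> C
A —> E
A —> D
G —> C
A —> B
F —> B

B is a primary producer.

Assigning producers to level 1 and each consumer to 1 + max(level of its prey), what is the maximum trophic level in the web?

Producers (level 1): B.
B → C → D → E → G gives G level 5.
No species has a prey at level 5, so no species reaches level 6.

5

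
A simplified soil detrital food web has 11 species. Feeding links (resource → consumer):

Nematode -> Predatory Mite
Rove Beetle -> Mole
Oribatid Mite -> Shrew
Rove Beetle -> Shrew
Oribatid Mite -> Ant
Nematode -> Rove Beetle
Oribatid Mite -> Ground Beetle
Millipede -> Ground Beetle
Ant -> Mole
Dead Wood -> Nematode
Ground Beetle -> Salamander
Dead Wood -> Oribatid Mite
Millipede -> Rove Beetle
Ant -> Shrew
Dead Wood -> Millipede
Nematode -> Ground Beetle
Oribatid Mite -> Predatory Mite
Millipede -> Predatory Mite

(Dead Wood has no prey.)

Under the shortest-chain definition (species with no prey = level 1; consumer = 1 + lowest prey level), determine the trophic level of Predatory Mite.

Trophic level 3

Dead Wood has no prey (basal) → level 1.
Oribatid Mite eats Dead Wood → level 2.
Predatory Mite eats Oribatid Mite → level 3.
No prey of Predatory Mite is below level 2, so 3 is the minimum.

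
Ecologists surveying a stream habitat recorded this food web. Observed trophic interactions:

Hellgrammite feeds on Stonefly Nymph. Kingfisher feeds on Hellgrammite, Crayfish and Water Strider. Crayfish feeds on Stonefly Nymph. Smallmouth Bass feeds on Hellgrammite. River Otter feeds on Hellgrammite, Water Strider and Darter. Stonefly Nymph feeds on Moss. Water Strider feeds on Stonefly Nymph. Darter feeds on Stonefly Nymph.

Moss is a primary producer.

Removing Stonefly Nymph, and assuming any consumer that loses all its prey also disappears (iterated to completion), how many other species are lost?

Remove Stonefly Nymph.
Round 1: Water Strider (all prey gone), Crayfish (all prey gone), Darter (all prey gone), Hellgrammite (all prey gone) → extinct.
Round 2: Smallmouth Bass (all prey gone), River Otter (all prey gone), Kingfisher (all prey gone) → extinct.
No further losses. Total secondary extinctions: 7.

7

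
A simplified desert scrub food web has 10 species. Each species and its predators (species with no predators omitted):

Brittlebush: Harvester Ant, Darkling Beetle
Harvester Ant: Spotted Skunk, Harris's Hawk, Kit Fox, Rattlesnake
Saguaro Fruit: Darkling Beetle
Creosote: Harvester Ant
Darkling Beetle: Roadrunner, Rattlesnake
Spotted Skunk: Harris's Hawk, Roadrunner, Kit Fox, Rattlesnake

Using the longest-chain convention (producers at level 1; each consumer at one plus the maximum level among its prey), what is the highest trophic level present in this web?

4

Producers (level 1): Brittlebush, Saguaro Fruit, Creosote.
Brittlebush → Harvester Ant → Spotted Skunk → Roadrunner gives Roadrunner level 4.
No species has a prey at level 4, so no species reaches level 5.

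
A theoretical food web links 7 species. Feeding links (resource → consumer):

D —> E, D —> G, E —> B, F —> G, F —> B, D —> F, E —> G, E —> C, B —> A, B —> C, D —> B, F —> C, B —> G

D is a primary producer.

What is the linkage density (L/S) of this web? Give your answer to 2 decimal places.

There are L = 13 links among S = 7 species.
L/S = 13/7 = 1.8571 ≈ 1.86.

L/S = 1.86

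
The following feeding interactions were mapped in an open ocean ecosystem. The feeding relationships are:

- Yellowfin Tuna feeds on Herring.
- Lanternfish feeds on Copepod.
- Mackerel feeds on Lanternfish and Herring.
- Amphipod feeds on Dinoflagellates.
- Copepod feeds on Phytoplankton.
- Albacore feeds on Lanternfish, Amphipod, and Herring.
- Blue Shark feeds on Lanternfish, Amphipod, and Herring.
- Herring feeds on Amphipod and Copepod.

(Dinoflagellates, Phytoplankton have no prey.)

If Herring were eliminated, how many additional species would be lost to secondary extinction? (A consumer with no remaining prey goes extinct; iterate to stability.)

Remove Herring.
Round 1: Yellowfin Tuna (all prey gone) → extinct.
No further losses. Total secondary extinctions: 1.

1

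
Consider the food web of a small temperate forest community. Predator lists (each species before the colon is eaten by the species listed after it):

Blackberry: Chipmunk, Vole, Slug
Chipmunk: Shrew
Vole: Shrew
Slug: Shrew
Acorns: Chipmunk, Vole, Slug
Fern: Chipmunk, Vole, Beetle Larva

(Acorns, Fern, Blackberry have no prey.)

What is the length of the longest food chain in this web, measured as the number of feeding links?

One longest chain: Acorns → Chipmunk → Shrew.
It has 3 species and 2 links.

2 links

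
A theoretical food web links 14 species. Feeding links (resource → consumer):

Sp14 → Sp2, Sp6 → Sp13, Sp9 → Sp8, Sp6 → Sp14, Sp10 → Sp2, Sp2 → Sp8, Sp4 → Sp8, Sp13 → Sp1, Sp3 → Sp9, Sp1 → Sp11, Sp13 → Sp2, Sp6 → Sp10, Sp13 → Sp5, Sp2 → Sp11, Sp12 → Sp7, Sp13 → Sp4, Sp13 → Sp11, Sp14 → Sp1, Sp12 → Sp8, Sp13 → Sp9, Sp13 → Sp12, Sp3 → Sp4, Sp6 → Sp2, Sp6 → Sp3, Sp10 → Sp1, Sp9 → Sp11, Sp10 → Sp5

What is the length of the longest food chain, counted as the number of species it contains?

One longest chain: Sp6 → Sp13 → Sp12 → Sp7.
It has 4 species and 3 links.

4 species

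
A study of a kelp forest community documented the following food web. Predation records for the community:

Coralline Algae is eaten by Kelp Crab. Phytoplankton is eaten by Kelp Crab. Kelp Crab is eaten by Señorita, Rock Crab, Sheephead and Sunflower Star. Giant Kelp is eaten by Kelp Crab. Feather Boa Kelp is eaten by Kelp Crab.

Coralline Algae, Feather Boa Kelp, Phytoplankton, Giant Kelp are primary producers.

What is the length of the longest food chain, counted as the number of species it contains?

One longest chain: Coralline Algae → Kelp Crab → Sheephead.
It has 3 species and 2 links.

3 species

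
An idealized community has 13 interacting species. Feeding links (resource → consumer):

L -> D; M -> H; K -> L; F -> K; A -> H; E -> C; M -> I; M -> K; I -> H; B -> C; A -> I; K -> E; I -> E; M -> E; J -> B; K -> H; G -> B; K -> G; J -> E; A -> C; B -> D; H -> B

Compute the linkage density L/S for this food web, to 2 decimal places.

There are L = 22 links among S = 13 species.
L/S = 22/13 = 1.6923 ≈ 1.69.

L/S = 1.69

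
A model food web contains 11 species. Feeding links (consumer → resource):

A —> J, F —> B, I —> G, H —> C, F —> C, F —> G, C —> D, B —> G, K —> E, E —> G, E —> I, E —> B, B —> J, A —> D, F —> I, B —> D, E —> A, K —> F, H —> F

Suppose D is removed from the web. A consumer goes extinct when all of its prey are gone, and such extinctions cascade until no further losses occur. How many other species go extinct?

1

Remove D.
Round 1: C (all prey gone) → extinct.
No further losses. Total secondary extinctions: 1.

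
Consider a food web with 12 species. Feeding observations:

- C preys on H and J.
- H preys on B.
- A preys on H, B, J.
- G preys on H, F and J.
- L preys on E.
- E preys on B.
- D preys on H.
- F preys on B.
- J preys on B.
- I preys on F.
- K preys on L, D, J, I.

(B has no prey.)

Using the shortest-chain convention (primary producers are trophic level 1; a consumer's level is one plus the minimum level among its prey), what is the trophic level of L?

Trophic level 3

B is a producer → level 1.
E eats B → level 2.
L eats E → level 3.
No prey of L is below level 2, so 3 is the minimum.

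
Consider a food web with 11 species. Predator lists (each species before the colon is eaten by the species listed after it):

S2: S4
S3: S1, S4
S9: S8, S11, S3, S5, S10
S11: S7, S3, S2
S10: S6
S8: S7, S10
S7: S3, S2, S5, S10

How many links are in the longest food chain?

4 links

One longest chain: S9 → S8 → S7 → S3 → S1.
It has 5 species and 4 links.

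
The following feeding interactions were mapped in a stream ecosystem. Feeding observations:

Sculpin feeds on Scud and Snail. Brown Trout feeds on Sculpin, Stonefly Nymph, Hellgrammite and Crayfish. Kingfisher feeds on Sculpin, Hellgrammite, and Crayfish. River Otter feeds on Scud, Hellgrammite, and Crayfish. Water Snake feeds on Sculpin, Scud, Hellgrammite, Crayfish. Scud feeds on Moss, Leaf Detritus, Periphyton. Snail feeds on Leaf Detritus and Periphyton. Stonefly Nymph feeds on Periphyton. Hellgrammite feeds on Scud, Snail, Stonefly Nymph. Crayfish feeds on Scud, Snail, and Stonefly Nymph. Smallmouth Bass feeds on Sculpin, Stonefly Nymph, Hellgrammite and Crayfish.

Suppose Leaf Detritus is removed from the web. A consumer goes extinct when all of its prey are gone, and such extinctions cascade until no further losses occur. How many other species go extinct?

Remove Leaf Detritus.
Every predator of it retains at least one other prey: Snail still has Periphyton; Scud still has Periphyton, Moss.
No consumer loses all prey, so no secondary extinctions occur.

0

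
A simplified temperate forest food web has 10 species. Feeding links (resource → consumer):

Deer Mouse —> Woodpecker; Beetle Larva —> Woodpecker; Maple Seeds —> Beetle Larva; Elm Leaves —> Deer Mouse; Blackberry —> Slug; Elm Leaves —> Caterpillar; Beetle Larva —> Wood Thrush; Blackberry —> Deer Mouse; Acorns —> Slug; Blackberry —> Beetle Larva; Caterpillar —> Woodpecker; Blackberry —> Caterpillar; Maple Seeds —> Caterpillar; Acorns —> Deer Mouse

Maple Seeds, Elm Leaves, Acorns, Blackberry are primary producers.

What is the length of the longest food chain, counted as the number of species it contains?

One longest chain: Maple Seeds → Beetle Larva → Wood Thrush.
It has 3 species and 2 links.

3 species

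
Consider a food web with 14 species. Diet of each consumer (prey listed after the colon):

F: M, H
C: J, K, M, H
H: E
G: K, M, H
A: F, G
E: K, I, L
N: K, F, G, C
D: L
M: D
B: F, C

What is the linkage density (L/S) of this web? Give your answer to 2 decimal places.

There are L = 23 links among S = 14 species.
L/S = 23/14 = 1.6429 ≈ 1.64.

L/S = 1.64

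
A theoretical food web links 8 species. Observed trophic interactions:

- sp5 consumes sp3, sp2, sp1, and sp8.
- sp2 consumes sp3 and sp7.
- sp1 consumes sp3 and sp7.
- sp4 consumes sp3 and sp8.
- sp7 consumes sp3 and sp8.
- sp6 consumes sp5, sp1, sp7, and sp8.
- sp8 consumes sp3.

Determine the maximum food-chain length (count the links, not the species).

5 links

One longest chain: sp3 → sp8 → sp7 → sp1 → sp5 → sp6.
It has 6 species and 5 links.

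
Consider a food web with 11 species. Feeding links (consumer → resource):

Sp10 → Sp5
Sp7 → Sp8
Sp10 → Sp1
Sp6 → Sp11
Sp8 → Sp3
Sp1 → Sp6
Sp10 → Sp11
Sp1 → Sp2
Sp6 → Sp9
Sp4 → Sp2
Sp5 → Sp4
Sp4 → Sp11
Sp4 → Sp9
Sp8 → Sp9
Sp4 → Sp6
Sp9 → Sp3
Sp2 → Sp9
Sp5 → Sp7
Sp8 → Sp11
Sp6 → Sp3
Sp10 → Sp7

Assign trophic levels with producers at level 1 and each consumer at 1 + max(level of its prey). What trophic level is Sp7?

Sp3 is a producer → level 1.
Sp9 eats Sp3 → level 2.
Sp8 eats Sp9 (level 2); other prey at levels: Sp11 1, Sp3 1 → level 3.
Sp7 eats Sp8 → level 4.

Trophic level 4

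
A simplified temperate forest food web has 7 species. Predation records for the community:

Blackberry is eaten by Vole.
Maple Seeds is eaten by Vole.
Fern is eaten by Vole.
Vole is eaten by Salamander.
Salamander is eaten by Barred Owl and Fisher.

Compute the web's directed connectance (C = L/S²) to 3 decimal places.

The web has S = 7 species and L = 6 feeding links.
C = L / S² = 6 / 49 = 0.1224 ≈ 0.122.

C = 0.122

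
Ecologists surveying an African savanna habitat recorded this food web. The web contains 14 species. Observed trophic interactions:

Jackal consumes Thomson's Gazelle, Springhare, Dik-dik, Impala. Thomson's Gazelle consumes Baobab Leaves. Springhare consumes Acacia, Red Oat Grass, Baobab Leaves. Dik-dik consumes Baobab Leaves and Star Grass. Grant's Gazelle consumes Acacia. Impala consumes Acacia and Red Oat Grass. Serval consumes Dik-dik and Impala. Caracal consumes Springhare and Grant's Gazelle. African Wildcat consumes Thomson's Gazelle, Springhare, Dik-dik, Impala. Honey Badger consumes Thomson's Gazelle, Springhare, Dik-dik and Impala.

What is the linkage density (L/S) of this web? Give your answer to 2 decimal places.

L/S = 1.79

There are L = 25 links among S = 14 species.
L/S = 25/14 = 1.7857 ≈ 1.79.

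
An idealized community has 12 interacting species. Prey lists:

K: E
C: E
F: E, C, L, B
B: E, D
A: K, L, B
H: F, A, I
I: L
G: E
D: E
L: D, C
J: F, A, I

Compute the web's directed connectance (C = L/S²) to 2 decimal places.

The web has S = 12 species and L = 22 feeding links.
C = L / S² = 22 / 144 = 0.1528 ≈ 0.15.

C = 0.15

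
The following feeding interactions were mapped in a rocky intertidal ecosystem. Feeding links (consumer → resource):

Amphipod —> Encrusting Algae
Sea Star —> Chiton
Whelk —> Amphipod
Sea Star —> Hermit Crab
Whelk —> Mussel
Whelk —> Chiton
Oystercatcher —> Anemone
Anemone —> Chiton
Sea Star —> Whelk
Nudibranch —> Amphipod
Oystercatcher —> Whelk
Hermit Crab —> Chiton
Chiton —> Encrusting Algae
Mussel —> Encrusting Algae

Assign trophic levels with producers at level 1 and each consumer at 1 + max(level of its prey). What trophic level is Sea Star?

Encrusting Algae is a producer → level 1.
Amphipod eats Encrusting Algae → level 2.
Whelk eats Amphipod (level 2); other prey at levels: Mussel 2, Chiton 2 → level 3.
Sea Star eats Whelk (level 3); other prey at levels: Chiton 2, Hermit Crab 3 → level 4.

Trophic level 4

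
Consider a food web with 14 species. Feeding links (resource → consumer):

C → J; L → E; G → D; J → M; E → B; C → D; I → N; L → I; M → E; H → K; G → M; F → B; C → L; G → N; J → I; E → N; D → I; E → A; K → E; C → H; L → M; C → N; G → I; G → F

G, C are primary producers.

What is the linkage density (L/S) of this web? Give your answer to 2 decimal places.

There are L = 24 links among S = 14 species.
L/S = 24/14 = 1.7143 ≈ 1.71.

L/S = 1.71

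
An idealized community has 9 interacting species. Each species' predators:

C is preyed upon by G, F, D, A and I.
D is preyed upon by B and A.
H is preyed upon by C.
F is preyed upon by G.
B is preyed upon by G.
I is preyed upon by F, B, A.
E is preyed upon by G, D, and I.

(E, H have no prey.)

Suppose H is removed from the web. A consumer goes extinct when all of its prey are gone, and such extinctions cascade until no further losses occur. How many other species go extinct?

1

Remove H.
Round 1: C (all prey gone) → extinct.
No further losses. Total secondary extinctions: 1.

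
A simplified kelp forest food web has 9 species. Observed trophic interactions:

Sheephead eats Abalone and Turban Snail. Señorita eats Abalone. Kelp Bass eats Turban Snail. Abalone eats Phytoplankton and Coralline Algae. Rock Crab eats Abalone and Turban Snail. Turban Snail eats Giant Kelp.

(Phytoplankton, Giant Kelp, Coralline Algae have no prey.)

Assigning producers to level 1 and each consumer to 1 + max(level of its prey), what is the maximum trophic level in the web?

Producers (level 1): Phytoplankton, Giant Kelp, Coralline Algae.
Phytoplankton → Abalone → Señorita gives Señorita level 3.
No species has a prey at level 3, so no species reaches level 4.

3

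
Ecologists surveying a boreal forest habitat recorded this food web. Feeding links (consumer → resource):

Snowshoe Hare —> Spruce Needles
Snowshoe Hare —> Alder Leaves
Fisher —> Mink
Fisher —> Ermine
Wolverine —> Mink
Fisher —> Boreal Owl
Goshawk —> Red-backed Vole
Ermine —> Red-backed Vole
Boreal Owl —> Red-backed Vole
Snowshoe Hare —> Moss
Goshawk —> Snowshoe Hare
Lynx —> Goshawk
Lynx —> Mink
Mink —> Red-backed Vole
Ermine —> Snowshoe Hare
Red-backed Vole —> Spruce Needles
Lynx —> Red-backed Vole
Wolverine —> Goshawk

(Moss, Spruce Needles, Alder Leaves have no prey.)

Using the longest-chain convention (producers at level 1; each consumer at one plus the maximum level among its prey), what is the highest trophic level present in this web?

4

Producers (level 1): Moss, Spruce Needles, Alder Leaves.
Spruce Needles → Red-backed Vole → Mink → Lynx gives Lynx level 4.
No species has a prey at level 4, so no species reaches level 5.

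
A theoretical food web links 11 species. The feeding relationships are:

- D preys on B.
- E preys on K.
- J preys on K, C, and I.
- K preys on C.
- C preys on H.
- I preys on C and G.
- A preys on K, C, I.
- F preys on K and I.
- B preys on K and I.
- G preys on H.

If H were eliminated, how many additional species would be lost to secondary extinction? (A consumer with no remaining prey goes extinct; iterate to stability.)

10

Remove H.
Round 1: C (all prey gone), G (all prey gone) → extinct.
Round 2: I (all prey gone), K (all prey gone) → extinct.
Round 3: E (all prey gone), J (all prey gone), F (all prey gone), B (all prey gone), A (all prey gone) → extinct.
Round 4: D (all prey gone) → extinct.
No further losses. Total secondary extinctions: 10.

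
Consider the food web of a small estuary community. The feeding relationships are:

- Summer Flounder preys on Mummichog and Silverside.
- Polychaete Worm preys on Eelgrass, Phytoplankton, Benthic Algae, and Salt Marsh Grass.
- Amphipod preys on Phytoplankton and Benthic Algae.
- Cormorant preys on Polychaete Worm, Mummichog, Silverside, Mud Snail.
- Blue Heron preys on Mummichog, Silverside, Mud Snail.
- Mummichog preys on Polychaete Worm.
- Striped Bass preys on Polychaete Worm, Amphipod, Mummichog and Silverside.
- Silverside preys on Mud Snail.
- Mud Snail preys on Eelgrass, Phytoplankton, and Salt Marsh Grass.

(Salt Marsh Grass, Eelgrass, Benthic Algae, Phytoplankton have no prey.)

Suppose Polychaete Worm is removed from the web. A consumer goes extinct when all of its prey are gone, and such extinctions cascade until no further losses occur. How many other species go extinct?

1

Remove Polychaete Worm.
Round 1: Mummichog (all prey gone) → extinct.
No further losses. Total secondary extinctions: 1.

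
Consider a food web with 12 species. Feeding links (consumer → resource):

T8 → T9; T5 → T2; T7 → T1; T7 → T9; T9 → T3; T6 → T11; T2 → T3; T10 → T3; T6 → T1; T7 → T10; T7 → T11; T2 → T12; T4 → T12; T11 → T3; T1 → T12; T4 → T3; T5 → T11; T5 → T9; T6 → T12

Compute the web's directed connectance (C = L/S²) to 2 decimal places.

The web has S = 12 species and L = 19 feeding links.
C = L / S² = 19 / 144 = 0.1319 ≈ 0.13.

C = 0.13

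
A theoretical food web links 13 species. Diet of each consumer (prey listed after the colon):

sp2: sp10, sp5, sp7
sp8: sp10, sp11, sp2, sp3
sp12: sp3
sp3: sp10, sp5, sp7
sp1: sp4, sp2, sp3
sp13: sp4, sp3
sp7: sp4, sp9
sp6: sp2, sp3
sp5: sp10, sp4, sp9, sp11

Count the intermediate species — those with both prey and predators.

Intermediate species (has both prey and predators): sp5, sp7, sp2, sp3.
Count: 4.

4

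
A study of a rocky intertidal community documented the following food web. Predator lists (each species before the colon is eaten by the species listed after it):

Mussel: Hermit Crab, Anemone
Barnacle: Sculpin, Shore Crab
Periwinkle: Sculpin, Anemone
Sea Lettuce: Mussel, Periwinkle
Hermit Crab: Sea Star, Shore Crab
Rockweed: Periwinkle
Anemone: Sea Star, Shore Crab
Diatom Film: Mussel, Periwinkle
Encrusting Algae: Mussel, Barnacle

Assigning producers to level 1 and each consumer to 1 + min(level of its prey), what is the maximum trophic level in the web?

Producers (level 1): Diatom Film, Sea Lettuce, Rockweed, Encrusting Algae.
Following each consumer down to its lowest-level prey: Diatom Film → Mussel → Hermit Crab → Sea Star (levels 1 through 4).
All prey of Sea Star (Hermit Crab 3, Anemone 3) are at level 3 or above, so Sea Star is at level 1 + 3 = 4.
Every consumer has at least one prey at level 3 or below, so none exceeds level 4.

4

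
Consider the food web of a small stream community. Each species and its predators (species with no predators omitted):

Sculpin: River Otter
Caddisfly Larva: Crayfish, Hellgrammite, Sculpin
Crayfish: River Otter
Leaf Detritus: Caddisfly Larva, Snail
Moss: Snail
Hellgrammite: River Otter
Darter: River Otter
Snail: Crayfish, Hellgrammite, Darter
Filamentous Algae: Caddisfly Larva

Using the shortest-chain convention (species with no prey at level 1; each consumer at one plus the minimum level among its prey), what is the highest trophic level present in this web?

4

Basal resources (level 1): Leaf Detritus, Filamentous Algae, Moss.
Following each consumer down to its lowest-level prey: Leaf Detritus → Caddisfly Larva → Sculpin → River Otter (levels 1 through 4).
All prey of River Otter (Sculpin 3, Crayfish 3, Hellgrammite 3, Darter 3) are at level 3 or above, so River Otter is at level 1 + 3 = 4.
Every consumer has at least one prey at level 3 or below, so none exceeds level 4.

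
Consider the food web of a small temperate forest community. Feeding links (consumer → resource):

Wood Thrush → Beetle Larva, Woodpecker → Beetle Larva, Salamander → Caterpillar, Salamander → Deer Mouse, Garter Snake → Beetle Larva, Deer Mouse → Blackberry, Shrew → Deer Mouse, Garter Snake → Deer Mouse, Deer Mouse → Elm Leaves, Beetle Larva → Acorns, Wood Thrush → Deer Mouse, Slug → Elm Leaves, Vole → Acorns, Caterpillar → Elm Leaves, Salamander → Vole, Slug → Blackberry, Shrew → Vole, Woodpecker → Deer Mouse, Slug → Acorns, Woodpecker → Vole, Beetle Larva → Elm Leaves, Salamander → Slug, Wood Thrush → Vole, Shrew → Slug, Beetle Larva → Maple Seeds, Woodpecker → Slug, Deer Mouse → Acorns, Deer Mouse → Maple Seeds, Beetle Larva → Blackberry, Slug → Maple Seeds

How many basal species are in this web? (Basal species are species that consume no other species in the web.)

4

Basal species (no prey listed): Blackberry, Maple Seeds, Acorns, Elm Leaves.
Count: 4.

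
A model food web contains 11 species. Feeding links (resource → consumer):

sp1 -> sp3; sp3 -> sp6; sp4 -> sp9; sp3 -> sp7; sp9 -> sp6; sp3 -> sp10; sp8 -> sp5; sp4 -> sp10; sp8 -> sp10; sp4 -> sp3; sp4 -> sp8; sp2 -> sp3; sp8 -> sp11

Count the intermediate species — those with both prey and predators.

Intermediate species (has both prey and predators): sp3, sp8, sp9.
Count: 3.

3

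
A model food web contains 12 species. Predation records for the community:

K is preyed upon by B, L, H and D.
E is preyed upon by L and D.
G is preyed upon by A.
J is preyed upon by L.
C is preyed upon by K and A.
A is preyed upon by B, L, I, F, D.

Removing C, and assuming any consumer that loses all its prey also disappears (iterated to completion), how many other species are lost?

Remove C.
Round 1: K (all prey gone) → extinct.
Round 2: H (all prey gone) → extinct.
No further losses. Total secondary extinctions: 2.

2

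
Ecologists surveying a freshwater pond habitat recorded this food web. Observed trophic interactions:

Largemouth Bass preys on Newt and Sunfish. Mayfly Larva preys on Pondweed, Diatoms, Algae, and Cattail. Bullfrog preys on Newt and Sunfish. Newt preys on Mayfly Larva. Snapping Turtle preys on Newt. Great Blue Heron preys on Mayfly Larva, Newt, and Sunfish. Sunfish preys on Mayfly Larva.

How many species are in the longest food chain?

4 species

One longest chain: Pondweed → Mayfly Larva → Newt → Snapping Turtle.
It has 4 species and 3 links.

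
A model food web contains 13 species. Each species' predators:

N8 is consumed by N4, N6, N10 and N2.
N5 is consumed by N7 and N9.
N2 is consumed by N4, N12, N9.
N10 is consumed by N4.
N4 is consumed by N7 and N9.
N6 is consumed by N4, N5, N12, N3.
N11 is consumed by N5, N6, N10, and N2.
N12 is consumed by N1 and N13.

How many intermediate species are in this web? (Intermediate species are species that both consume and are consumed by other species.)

Intermediate species (has both prey and predators): N10, N2, N6, N12, N5, N4.
Count: 6.

6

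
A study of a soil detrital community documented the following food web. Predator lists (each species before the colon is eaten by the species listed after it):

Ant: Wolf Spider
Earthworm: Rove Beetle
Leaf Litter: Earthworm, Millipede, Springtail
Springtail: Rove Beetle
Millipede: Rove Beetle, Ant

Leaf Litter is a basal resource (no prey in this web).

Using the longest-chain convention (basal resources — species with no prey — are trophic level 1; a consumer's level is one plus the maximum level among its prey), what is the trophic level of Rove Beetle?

Trophic level 3

Leaf Litter has no prey (basal) → level 1.
Earthworm eats Leaf Litter → level 2.
Rove Beetle eats Earthworm (level 2); other prey at levels: Millipede 2, Springtail 2 → level 3.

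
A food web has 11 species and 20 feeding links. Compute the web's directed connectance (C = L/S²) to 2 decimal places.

C = 0.17

The web has S = 11 species and L = 20 feeding links.
C = L / S² = 20 / 121 = 0.1653 ≈ 0.17.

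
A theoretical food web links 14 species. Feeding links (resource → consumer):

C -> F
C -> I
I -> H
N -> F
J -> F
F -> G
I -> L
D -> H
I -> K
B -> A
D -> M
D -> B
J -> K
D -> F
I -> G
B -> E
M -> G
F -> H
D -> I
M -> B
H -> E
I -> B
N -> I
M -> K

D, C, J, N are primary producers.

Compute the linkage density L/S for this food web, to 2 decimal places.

There are L = 24 links among S = 14 species.
L/S = 24/14 = 1.7143 ≈ 1.71.

L/S = 1.71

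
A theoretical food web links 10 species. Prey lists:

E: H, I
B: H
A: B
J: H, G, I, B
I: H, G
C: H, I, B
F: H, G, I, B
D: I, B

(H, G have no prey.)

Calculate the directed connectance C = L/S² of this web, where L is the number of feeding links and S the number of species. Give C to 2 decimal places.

C = 0.19

The web has S = 10 species and L = 19 feeding links.
C = L / S² = 19 / 100 = 0.1900 ≈ 0.19.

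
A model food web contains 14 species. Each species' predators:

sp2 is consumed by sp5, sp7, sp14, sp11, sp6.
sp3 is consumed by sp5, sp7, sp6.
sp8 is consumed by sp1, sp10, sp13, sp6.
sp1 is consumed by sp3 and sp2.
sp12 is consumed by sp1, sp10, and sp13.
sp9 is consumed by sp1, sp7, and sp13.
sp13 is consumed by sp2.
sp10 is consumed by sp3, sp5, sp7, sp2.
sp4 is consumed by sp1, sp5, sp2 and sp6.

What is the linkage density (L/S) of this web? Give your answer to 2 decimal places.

There are L = 29 links among S = 14 species.
L/S = 29/14 = 2.0714 ≈ 2.07.

L/S = 2.07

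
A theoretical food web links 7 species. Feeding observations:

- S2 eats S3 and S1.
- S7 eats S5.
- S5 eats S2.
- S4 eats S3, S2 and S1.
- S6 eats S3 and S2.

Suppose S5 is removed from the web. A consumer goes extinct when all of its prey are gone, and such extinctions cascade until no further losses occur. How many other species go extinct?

Remove S5.
Round 1: S7 (all prey gone) → extinct.
No further losses. Total secondary extinctions: 1.

1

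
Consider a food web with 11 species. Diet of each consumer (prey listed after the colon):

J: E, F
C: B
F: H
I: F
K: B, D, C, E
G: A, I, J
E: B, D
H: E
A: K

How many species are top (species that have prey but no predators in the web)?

Top species (has prey, but nothing eats it): G.
Count: 1.

1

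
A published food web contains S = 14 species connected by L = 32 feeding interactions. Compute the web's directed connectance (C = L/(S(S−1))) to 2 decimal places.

C = 0.18

The web has S = 14 species and L = 32 feeding links.
C = L / (S(S−1)) = 32 / 182 = 0.1758 ≈ 0.18.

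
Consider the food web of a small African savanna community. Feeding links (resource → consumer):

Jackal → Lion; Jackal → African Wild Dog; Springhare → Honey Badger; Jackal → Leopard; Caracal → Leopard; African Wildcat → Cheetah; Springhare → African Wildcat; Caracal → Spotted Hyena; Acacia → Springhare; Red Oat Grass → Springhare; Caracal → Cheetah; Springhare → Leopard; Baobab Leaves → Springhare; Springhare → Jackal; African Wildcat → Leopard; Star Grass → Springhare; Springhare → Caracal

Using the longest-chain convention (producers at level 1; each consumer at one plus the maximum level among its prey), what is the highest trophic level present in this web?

Producers (level 1): Red Oat Grass, Baobab Leaves, Star Grass, Acacia.
Red Oat Grass → Springhare → Caracal → Cheetah gives Cheetah level 4.
No species has a prey at level 4, so no species reaches level 5.

4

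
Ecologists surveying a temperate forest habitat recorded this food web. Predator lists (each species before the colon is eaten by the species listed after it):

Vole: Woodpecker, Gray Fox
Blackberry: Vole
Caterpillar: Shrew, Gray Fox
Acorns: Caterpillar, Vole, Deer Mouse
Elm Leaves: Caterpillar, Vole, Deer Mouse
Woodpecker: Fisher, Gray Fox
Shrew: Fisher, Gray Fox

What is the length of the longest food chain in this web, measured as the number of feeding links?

One longest chain: Elm Leaves → Vole → Woodpecker → Fisher.
It has 4 species and 3 links.

3 links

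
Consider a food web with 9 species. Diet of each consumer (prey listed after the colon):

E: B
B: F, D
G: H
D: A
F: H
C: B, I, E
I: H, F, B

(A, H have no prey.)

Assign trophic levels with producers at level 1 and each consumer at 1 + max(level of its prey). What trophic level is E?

Trophic level 4

H is a producer → level 1.
F eats H → level 2.
B eats F (level 2); other prey at levels: D 2 → level 3.
E eats B → level 4.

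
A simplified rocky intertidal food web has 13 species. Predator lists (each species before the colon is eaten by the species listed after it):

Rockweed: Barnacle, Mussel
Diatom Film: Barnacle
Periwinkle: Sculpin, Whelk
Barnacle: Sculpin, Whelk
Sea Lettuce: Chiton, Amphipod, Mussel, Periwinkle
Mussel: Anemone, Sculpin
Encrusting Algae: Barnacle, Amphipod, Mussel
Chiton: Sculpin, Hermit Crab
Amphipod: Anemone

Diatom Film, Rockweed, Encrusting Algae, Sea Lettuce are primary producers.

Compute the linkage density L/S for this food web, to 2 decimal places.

There are L = 19 links among S = 13 species.
L/S = 19/13 = 1.4615 ≈ 1.46.

L/S = 1.46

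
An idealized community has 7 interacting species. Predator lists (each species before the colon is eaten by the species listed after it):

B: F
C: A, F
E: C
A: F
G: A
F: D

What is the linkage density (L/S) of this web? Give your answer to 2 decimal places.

L/S = 1.00

There are L = 7 links among S = 7 species.
L/S = 7/7 = 1.0000 ≈ 1.00.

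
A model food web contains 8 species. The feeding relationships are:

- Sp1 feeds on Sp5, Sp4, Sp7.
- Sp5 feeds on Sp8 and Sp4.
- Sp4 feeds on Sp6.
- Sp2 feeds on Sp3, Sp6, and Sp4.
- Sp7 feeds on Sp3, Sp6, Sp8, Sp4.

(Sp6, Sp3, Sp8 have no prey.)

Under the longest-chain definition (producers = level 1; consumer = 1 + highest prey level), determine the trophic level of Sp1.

Sp6 is a producer → level 1.
Sp4 eats Sp6 → level 2.
Sp7 eats Sp4 (level 2); other prey at levels: Sp6 1, Sp3 1, Sp8 1 → level 3.
Sp1 eats Sp7 (level 3); other prey at levels: Sp4 2, Sp5 3 → level 4.

Trophic level 4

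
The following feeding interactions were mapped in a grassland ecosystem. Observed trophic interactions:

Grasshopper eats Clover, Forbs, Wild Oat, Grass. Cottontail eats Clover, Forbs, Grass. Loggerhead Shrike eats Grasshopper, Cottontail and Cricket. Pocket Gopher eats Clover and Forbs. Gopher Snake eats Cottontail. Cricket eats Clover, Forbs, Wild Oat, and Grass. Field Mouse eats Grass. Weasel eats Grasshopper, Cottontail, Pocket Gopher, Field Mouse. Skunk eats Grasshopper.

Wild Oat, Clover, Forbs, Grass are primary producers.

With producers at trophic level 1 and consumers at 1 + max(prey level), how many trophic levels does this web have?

3

Producers (level 1): Wild Oat, Clover, Forbs, Grass.
Grass → Field Mouse → Weasel gives Weasel level 3.
No species has a prey at level 3, so no species reaches level 4.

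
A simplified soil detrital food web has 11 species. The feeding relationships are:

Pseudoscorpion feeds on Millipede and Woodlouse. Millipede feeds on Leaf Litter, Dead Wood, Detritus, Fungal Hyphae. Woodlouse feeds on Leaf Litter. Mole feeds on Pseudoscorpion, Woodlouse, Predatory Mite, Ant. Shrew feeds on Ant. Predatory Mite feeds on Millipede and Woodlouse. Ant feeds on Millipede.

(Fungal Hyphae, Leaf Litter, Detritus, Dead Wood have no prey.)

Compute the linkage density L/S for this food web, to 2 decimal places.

L/S = 1.36

There are L = 15 links among S = 11 species.
L/S = 15/11 = 1.3636 ≈ 1.36.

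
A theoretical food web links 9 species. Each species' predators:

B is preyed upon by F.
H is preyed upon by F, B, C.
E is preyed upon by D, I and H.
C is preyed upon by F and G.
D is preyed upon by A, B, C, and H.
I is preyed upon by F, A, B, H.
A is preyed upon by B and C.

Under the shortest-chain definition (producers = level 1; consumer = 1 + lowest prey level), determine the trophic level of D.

E is a producer → level 1.
D eats E → level 2.

Trophic level 2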